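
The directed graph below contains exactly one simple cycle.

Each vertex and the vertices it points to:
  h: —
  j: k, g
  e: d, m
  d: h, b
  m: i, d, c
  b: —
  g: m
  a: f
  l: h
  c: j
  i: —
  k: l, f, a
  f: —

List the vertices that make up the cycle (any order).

DFS with gray/black marking from m:
m gray
  i gray
  i black
  d gray
    h gray
    h black
    b gray
    b black
  d black
  c gray
    j gray
      k gray
        l gray
          l→h: h black — skip
        l black
        f gray
        f black
        a gray
          a→f: f black — skip
        a black
      k black
      g gray
        g→m: m is gray → back edge
Back edge closes the cycle m → c → j → g → m; its vertices are {c, g, j, m}.

c, g, j, m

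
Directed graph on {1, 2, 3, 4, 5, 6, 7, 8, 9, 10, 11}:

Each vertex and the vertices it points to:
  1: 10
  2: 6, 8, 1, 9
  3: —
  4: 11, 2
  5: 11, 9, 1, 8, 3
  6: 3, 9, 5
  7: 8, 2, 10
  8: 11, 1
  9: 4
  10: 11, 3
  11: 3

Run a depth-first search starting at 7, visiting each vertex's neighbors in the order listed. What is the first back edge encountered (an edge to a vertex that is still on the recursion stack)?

4→2

DFS from 7 (visiting each vertex's neighbors in the order listed); mark gray on enter, black on exit:
7 gray
  8 gray
    11 gray
      3 gray
      3 black
    11 black
    1 gray
      10 gray
        10→11: 11 black — skip
        10→3: 3 black — skip
      10 black
    1 black
  8 black
  2 gray
    6 gray
      6→3: 3 black — skip
      9 gray
        4 gray
          4→11: 11 black — skip
          4→2: 2 is gray → back edge
First back edge: 4 → 2.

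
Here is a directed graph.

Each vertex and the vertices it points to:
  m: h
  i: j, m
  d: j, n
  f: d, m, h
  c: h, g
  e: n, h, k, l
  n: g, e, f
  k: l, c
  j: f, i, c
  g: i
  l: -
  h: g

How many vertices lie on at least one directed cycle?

A vertex is on a directed cycle iff it belongs to a strongly connected component of size ≥ 2 (or has a self-loop).
The vertices on cycles are {c, d, e, f, g, h, i, j, k, m, n} — 11 in total.

11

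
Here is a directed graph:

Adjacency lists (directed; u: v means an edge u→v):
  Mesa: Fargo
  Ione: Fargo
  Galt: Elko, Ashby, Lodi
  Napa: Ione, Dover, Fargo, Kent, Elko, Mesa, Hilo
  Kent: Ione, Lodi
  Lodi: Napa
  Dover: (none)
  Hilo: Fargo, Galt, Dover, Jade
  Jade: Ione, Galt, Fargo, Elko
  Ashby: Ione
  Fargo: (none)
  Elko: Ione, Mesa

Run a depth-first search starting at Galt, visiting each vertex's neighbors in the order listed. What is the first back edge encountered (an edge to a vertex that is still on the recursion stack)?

DFS from Galt (visiting each vertex's neighbors in the order listed); mark gray on enter, black on exit:
Galt gray
  Elko gray
    Ione gray
      Fargo gray
      Fargo black
    Ione black
    Mesa gray
      Mesa→Fargo: Fargo black — skip
    Mesa black
  Elko black
  Ashby gray
    Ashby→Ione: Ione black — skip
  Ashby black
  Lodi gray
    Napa gray
      Napa→Ione: Ione black — skip
      Dover gray
      Dover black
      Napa→Fargo: Fargo black — skip
      Kent gray
        Kent→Ione: Ione black — skip
        Kent→Lodi: Lodi is gray → back edge
First back edge: Kent → Lodi.

Kent->Lodi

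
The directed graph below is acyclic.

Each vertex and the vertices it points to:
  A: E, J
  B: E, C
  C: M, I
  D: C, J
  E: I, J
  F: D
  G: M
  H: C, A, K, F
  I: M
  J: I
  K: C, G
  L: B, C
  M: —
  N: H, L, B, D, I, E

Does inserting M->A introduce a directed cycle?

Yes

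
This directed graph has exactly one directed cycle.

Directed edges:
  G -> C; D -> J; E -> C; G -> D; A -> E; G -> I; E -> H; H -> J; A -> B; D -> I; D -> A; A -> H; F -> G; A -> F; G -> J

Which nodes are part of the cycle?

DFS with gray/black marking from A:
A gray
  F gray
    G gray
      I gray
      I black
      J gray
      J black
      C gray
      C black
      D gray
        D→I: I black — skip
        D→A: A is gray → back edge
Back edge closes the cycle A → F → G → D → A; its vertices are {A, D, F, G}.

A, D, F, G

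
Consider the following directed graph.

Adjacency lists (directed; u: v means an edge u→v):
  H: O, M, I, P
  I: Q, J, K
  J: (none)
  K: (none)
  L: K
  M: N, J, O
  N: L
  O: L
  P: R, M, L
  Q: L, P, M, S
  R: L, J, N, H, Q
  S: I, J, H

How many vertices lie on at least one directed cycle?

A vertex is on a directed cycle iff it belongs to a strongly connected component of size ≥ 2 (or has a self-loop).
The vertices on cycles are {H, I, P, Q, R, S} — 6 in total.

6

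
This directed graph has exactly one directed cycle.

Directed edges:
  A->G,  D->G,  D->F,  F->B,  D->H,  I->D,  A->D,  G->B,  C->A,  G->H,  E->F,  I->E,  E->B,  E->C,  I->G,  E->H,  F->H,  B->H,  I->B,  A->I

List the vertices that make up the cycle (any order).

DFS with gray/black marking from C:
C gray
  A gray
    I gray
      D gray
        H gray
        H black
        G gray
          B gray
            B→H: H black — skip
          B black
          G→H: H black — skip
        G black
        F gray
          F→B: B black — skip
          F→H: H black — skip
        F black
      D black
      I→G: G black — skip
      I→B: B black — skip
      E gray
        E→H: H black — skip
        E→B: B black — skip
        E→C: C is gray → back edge
Back edge closes the cycle C → A → I → E → C; its vertices are {A, C, E, I}.

A, C, E, I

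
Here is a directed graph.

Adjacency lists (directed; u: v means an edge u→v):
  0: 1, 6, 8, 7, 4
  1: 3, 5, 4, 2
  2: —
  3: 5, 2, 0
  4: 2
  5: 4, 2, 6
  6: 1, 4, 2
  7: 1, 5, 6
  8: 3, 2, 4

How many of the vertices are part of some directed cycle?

7

A vertex is on a directed cycle iff it belongs to a strongly connected component of size ≥ 2 (or has a self-loop).
The vertices on cycles are {0, 1, 3, 5, 6, 7, 8} — 7 in total.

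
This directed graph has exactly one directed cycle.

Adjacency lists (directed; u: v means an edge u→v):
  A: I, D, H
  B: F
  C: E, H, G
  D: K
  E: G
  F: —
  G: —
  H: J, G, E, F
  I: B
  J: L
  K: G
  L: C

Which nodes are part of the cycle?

C, H, J, L

DFS with gray/black marking from H:
H gray
  J gray
    L gray
      C gray
        E gray
          G gray
          G black
        E black
        C→H: H is gray → back edge
Back edge closes the cycle H → J → L → C → H; its vertices are {C, H, J, L}.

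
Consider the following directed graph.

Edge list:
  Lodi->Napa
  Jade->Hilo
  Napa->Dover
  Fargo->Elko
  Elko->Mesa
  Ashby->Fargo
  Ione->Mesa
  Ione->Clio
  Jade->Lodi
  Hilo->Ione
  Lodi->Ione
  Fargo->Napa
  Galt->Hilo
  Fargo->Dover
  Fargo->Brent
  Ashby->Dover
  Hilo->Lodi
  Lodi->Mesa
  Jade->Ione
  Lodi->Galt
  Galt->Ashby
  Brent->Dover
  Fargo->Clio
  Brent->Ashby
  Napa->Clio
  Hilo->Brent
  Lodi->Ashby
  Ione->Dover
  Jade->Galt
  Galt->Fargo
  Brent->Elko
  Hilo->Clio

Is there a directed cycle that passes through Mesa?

No

Mesa lies on a cycle iff there is a path from Mesa back to itself.
Exploring from Mesa, it never reaches itself; equivalently, its strongly connected component is a singleton.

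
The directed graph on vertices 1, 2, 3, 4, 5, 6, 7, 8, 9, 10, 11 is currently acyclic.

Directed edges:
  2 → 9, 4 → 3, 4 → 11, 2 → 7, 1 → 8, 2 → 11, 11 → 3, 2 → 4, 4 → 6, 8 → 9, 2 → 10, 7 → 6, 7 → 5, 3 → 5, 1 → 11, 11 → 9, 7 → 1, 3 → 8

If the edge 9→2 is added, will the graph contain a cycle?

Adding 9→2 creates a cycle iff 2 can already reach 9.
Path from 2: 2 → 9.
So 2 → … → 9 → 2 is a cycle.

Yes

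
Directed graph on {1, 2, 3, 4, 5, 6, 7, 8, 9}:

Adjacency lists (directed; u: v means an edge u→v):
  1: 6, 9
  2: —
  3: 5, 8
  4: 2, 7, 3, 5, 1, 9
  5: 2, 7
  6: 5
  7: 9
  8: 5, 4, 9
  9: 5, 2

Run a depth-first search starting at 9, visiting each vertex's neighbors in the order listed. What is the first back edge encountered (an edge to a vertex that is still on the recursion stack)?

7→9

DFS from 9 (visiting each vertex's neighbors in the order listed); mark gray on enter, black on exit:
9 gray
  5 gray
    2 gray
    2 black
    7 gray
      7→9: 9 is gray → back edge
First back edge: 7 → 9.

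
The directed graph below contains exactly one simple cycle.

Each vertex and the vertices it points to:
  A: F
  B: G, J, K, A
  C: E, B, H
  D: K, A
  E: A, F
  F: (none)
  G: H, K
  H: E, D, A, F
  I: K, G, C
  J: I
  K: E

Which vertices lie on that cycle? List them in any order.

B, C, I, J

DFS with gray/black marking from I:
I gray
  K gray
    E gray
      A gray
        F gray
        F black
      A black
      E→F: F black — skip
    E black
  K black
  G gray
    H gray
      H→E: E black — skip
      D gray
        D→K: K black — skip
        D→A: A black — skip
      D black
      H→A: A black — skip
      H→F: F black — skip
    H black
    G→K: K black — skip
  G black
  C gray
    C→E: E black — skip
    B gray
      B→G: G black — skip
      J gray
        J→I: I is gray → back edge
Back edge closes the cycle I → C → B → J → I; its vertices are {B, C, I, J}.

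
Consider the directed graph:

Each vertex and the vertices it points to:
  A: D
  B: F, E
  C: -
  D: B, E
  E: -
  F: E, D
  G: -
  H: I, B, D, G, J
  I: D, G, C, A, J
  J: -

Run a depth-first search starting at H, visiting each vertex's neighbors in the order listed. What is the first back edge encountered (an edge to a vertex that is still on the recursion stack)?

F→D

DFS from H (visiting each vertex's neighbors in the order listed); mark gray on enter, black on exit:
H gray
  I gray
    D gray
      B gray
        F gray
          E gray
          E black
          F→D: D is gray → back edge
First back edge: F → D.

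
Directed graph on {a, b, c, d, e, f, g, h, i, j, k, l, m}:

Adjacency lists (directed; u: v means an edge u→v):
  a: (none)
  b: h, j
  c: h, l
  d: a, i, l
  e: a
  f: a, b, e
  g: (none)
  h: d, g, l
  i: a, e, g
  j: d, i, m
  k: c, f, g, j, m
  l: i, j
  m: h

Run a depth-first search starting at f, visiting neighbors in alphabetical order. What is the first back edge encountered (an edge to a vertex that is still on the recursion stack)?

j→d

DFS from f (visiting neighbors in alphabetical order); mark gray on enter, black on exit:
f gray
  a gray
  a black
  b gray
    h gray
      d gray
        d→a: a black — skip
        i gray
          i→a: a black — skip
          e gray
            e→a: a black — skip
          e black
          g gray
          g black
        i black
        l gray
          l→i: i black — skip
          j gray
            j→d: d is gray → back edge
First back edge: j → d.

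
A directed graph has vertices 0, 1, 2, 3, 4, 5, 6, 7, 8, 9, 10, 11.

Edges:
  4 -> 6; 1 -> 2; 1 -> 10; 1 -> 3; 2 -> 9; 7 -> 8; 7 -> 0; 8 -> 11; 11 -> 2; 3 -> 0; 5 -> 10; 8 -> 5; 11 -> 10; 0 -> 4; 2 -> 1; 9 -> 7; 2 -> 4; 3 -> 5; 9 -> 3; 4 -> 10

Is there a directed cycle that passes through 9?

9 is on a cycle iff 9 can reach itself via ≥1 edge.
9 → 7 → 8 → 11 → 2 → 9 — yes.

Yes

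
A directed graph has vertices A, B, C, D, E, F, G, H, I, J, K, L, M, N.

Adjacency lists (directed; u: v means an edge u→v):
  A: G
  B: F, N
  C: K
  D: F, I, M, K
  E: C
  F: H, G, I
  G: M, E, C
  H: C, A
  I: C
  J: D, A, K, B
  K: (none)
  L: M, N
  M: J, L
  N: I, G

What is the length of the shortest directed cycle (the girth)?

2

For each vertex v, BFS finds the shortest path from v back to v.
The shortest such closed walk is M → L → M, length 2.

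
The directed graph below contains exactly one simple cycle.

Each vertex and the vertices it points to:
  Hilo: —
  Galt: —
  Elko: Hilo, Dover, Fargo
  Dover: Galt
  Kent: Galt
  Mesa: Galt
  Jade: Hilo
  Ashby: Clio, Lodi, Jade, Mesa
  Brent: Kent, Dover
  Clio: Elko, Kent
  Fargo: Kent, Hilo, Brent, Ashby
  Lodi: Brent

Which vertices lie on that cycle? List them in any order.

Clio, Elko, Ashby, Fargo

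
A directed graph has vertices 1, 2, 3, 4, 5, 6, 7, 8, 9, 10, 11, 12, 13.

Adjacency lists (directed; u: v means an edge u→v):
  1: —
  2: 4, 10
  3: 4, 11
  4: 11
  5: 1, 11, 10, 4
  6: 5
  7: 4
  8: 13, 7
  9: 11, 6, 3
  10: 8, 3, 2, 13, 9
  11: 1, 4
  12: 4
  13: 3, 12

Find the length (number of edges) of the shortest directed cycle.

For each vertex v, BFS finds the shortest path from v back to v.
The shortest such closed walk is 2 → 10 → 2, length 2.

2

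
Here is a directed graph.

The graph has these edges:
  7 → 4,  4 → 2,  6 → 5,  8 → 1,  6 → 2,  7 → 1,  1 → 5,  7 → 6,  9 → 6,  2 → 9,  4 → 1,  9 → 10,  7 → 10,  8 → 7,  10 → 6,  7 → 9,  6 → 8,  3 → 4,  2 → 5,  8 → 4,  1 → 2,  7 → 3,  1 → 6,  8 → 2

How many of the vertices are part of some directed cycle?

9

A vertex is on a directed cycle iff it belongs to a strongly connected component of size ≥ 2 (or has a self-loop).
The vertices on cycles are {1, 2, 3, 4, 6, 7, 8, 9, 10} — 9 in total.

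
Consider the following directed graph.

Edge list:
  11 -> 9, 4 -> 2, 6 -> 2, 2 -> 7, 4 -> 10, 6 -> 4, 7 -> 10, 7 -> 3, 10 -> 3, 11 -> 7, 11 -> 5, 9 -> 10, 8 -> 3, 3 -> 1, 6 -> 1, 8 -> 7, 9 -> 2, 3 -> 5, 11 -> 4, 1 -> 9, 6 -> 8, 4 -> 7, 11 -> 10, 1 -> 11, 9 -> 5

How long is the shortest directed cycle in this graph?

4

For each vertex v, BFS finds the shortest path from v back to v.
The shortest such closed walk is 1 → 11 → 10 → 3 → 1, length 4.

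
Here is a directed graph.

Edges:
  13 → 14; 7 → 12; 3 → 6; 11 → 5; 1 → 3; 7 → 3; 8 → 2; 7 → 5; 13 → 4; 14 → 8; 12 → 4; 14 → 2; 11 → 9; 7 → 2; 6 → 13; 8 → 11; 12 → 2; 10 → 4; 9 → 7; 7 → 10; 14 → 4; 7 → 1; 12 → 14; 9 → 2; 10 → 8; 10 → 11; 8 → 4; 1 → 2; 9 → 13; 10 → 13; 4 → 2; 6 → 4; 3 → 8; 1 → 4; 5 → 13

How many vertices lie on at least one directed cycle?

A vertex is on a directed cycle iff it belongs to a strongly connected component of size ≥ 2 (or has a self-loop).
The vertices on cycles are {1, 3, 5, 6, 7, 8, 9, 10, 11, 12, 13, 14} — 12 in total.

12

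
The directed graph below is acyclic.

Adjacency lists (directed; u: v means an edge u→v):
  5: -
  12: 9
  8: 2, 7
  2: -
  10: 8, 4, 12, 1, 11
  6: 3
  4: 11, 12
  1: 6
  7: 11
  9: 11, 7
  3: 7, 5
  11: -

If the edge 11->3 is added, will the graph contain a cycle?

Adding 11→3 creates a cycle iff 3 can already reach 11.
Path from 3: 3 → 7 → 11.
So 3 → … → 11 → 3 is a cycle.

Yes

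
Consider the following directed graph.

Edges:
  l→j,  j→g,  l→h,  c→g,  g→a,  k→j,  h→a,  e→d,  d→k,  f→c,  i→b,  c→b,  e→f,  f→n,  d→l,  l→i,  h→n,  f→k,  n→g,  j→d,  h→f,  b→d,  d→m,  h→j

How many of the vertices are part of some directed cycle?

9

A vertex is on a directed cycle iff it belongs to a strongly connected component of size ≥ 2 (or has a self-loop).
The vertices on cycles are {b, c, d, f, h, i, j, k, l} — 9 in total.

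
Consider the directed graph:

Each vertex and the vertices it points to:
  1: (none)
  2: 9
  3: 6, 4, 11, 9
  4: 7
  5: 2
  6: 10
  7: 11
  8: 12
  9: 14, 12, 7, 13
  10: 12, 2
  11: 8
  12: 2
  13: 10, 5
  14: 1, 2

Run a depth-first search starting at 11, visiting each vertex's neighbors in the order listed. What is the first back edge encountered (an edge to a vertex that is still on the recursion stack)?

14→2

DFS from 11 (visiting each vertex's neighbors in the order listed); mark gray on enter, black on exit:
11 gray
  8 gray
    12 gray
      2 gray
        9 gray
          14 gray
            1 gray
            1 black
            14→2: 2 is gray → back edge
First back edge: 14 → 2.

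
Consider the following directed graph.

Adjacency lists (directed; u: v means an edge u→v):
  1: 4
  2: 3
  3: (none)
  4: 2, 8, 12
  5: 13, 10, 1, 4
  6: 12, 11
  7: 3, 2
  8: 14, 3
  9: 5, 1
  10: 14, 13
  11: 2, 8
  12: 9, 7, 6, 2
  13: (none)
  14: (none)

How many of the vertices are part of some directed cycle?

6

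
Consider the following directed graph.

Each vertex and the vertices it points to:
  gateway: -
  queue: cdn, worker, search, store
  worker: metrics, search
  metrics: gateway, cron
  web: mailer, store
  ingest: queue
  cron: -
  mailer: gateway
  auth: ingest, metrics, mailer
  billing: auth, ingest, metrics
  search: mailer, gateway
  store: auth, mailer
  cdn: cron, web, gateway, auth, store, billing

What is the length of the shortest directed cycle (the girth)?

4

For each vertex v, BFS finds the shortest path from v back to v.
The shortest such closed walk is queue → cdn → auth → ingest → queue, length 4.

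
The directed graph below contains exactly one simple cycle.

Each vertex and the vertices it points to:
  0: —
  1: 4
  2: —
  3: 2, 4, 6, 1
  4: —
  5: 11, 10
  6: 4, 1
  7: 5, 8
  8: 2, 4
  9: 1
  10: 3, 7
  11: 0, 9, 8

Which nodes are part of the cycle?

DFS with gray/black marking from 5:
5 gray
  11 gray
    0 gray
    0 black
    9 gray
      1 gray
        4 gray
        4 black
      1 black
    9 black
    8 gray
      2 gray
      2 black
      8→4: 4 black — skip
    8 black
  11 black
  10 gray
    3 gray
      3→2: 2 black — skip
      3→4: 4 black — skip
      6 gray
        6→4: 4 black — skip
        6→1: 1 black — skip
      6 black
      3→1: 1 black — skip
    3 black
    7 gray
      7→5: 5 is gray → back edge
Back edge closes the cycle 5 → 10 → 7 → 5; its vertices are {5, 7, 10}.

5, 7, 10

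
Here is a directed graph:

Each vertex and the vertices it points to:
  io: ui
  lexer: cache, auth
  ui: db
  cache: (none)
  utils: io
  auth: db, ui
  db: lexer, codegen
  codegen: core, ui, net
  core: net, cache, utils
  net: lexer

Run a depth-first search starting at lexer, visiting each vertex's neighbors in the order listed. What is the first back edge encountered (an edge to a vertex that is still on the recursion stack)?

db→lexer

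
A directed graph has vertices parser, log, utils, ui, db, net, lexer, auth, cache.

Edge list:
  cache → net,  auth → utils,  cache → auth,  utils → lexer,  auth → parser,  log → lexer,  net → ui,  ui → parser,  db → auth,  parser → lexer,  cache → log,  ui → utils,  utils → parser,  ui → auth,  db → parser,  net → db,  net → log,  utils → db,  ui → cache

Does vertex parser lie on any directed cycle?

parser lies on a cycle iff there is a path from parser back to itself.
Exploring from parser, it never reaches itself; equivalently, its strongly connected component is a singleton.

No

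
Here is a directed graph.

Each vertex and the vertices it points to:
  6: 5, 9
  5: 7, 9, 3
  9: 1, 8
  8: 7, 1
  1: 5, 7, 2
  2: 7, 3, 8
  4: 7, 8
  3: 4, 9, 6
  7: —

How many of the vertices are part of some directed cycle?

8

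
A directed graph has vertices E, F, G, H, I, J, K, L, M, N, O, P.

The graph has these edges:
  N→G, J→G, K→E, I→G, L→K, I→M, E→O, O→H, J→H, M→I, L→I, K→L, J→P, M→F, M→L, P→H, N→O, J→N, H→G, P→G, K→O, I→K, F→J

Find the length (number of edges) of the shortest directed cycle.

For each vertex v, BFS finds the shortest path from v back to v.
The shortest such closed walk is I → M → I, length 2.

2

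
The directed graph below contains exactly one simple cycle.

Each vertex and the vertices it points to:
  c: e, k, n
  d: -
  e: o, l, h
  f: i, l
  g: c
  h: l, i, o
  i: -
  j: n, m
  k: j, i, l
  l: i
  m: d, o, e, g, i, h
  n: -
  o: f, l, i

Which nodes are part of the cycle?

DFS with gray/black marking from c:
c gray
  e gray
    o gray
      f gray
        i gray
        i black
        l gray
          l→i: i black — skip
        l black
      f black
      o→l: l black — skip
      o→i: i black — skip
    o black
    e→l: l black — skip
    h gray
      h→l: l black — skip
      h→i: i black — skip
      h→o: o black — skip
    h black
  e black
  k gray
    j gray
      n gray
      n black
      m gray
        d gray
        d black
        m→o: o black — skip
        m→e: e black — skip
        g gray
          g→c: c is gray → back edge
Back edge closes the cycle c → k → j → m → g → c; its vertices are {c, g, j, k, m}.

c, g, j, k, m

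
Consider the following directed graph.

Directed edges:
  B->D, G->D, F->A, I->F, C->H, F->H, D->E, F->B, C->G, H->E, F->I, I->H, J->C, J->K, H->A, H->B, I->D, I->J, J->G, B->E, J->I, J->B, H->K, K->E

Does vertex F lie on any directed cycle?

F is on a cycle iff F can reach itself via ≥1 edge.
F → I → F — yes.

Yes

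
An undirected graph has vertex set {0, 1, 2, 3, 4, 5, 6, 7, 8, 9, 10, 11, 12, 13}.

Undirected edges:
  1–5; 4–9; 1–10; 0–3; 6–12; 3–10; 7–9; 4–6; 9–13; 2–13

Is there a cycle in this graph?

DFS, tracking each vertex's parent; an edge to a visited non-parent vertex closes a cycle.
Start from 2:
visit 2 (parent –)
  visit 13 (parent 2)
    13–2: parent, skip
    visit 9 (parent 13)
      visit 4 (parent 9)
        visit 6 (parent 4)
          visit 12 (parent 6)
            12–6: parent, skip
          6–4: parent, skip
        4–9: parent, skip
      9–13: parent, skip
      visit 7 (parent 9)
        7–9: parent, skip
visit 0 (parent –)
  visit 3 (parent 0)
    3–0: parent, skip
    visit 10 (parent 3)
      10–3: parent, skip
      visit 1 (parent 10)
        visit 5 (parent 1)
          5–1: parent, skip
        1–10: parent, skip
visit 8 (parent –)
visit 11 (parent –)
No non-parent visited neighbor found — the graph is a forest.

No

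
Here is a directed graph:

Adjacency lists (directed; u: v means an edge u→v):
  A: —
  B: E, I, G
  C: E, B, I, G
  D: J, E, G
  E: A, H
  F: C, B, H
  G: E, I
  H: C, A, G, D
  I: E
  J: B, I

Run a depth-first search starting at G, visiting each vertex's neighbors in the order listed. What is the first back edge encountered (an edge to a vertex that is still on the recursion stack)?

DFS from G (visiting each vertex's neighbors in the order listed); mark gray on enter, black on exit:
G gray
  E gray
    A gray
    A black
    H gray
      C gray
        C→E: E is gray → back edge
First back edge: C → E.

C→E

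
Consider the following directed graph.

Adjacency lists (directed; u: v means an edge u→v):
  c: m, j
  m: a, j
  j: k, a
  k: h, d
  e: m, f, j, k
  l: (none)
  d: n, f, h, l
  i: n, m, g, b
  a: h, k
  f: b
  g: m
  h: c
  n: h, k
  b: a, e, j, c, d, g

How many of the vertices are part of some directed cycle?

12

A vertex is on a directed cycle iff it belongs to a strongly connected component of size ≥ 2 (or has a self-loop).
The vertices on cycles are {a, b, c, d, e, f, g, h, j, k, m, n} — 12 in total.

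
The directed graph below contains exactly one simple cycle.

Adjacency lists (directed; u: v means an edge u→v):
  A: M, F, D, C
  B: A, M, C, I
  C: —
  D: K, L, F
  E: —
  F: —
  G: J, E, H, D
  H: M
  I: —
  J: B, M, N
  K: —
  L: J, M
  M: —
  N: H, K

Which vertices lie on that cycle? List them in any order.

DFS with gray/black marking from J:
J gray
  B gray
    A gray
      M gray
      M black
      F gray
      F black
      D gray
        K gray
        K black
        L gray
          L→J: J is gray → back edge
Back edge closes the cycle J → B → A → D → L → J; its vertices are {A, B, D, J, L}.

A, B, D, J, L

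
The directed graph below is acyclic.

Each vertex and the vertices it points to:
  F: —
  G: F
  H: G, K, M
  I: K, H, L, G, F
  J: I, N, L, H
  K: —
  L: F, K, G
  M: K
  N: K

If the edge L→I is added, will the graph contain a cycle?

Yes

Adding L→I creates a cycle iff I can already reach L.
Path from I: I → L.
So I → … → L → I is a cycle.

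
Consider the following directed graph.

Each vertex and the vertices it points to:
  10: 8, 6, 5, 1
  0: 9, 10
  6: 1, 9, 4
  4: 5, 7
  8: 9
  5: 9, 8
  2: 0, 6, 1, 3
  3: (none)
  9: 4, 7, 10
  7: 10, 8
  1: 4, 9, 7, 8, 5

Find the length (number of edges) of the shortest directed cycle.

For each vertex v, BFS finds the shortest path from v back to v.
The shortest such closed walk is 6 → 9 → 10 → 6, length 3.

3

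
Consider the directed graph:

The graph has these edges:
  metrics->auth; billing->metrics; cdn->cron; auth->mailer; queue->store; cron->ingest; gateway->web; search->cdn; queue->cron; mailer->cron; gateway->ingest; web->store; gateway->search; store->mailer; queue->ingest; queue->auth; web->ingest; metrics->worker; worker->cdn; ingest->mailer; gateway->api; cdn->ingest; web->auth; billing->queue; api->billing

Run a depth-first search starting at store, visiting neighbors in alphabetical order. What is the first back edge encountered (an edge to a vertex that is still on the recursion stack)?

ingest->mailer

DFS from store (visiting neighbors in alphabetical order); mark gray on enter, black on exit:
store gray
  mailer gray
    cron gray
      ingest gray
        ingest→mailer: mailer is gray → back edge
First back edge: ingest → mailer.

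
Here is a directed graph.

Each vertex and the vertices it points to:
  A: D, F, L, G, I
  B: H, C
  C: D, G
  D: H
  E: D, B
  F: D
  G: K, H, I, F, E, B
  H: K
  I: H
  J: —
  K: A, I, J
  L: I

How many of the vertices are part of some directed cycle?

11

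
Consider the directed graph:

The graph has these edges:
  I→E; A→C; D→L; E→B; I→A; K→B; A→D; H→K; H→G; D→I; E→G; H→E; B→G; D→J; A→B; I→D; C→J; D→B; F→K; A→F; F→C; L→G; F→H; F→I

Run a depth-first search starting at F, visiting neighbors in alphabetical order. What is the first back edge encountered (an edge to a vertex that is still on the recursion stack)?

D->I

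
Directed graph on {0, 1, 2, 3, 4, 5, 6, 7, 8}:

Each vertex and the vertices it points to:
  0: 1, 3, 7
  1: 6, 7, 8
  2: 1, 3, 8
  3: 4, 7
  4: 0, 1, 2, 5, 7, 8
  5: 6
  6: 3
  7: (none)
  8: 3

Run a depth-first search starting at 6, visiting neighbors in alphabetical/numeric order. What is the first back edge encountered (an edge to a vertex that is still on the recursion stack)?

DFS from 6 (visiting neighbors in alphabetical/numeric order); mark gray on enter, black on exit:
6 gray
  3 gray
    4 gray
      0 gray
        1 gray
          1→6: 6 is gray → back edge
First back edge: 1 → 6.

1→6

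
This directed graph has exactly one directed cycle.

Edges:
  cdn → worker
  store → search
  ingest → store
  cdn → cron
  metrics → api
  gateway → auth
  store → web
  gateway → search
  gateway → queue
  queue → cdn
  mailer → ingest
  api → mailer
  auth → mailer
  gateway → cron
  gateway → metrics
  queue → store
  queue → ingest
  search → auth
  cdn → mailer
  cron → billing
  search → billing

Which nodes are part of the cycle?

DFS with gray/black marking from ingest:
ingest gray
  store gray
    search gray
      auth gray
        mailer gray
          mailer→ingest: ingest is gray → back edge
Back edge closes the cycle ingest → store → search → auth → mailer → ingest; its vertices are {auth, store, ingest, mailer, search}.

auth, store, ingest, mailer, search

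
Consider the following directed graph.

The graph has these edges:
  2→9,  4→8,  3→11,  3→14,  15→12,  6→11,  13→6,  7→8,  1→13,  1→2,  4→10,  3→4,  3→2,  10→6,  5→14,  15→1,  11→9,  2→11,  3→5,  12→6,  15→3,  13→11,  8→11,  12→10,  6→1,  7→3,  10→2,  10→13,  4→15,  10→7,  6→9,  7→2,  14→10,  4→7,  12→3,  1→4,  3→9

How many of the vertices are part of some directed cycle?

A vertex is on a directed cycle iff it belongs to a strongly connected component of size ≥ 2 (or has a self-loop).
The vertices on cycles are {1, 3, 4, 5, 6, 7, 10, 12, 13, 14, 15} — 11 in total.

11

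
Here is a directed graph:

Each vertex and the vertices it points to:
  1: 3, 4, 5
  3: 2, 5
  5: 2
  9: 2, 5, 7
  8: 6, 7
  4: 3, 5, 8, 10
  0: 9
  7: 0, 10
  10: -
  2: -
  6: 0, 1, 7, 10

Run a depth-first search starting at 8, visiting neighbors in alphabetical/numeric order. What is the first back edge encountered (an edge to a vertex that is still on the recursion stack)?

DFS from 8 (visiting neighbors in alphabetical/numeric order); mark gray on enter, black on exit:
8 gray
  6 gray
    0 gray
      9 gray
        2 gray
        2 black
        5 gray
          5→2: 2 black — skip
        5 black
        7 gray
          7→0: 0 is gray → back edge
First back edge: 7 → 0.

7→0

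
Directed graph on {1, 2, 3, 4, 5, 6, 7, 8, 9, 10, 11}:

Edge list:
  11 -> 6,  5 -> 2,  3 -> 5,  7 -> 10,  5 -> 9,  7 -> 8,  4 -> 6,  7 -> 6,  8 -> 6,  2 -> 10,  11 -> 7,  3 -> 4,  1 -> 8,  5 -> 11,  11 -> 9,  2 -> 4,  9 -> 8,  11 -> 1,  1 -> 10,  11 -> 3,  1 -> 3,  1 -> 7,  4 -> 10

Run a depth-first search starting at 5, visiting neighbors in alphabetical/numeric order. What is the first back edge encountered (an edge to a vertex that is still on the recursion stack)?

3->5

DFS from 5 (visiting neighbors in alphabetical/numeric order); mark gray on enter, black on exit:
5 gray
  2 gray
    4 gray
      6 gray
      6 black
      10 gray
      10 black
    4 black
    2→10: 10 black — skip
  2 black
  9 gray
    8 gray
      8→6: 6 black — skip
    8 black
  9 black
  11 gray
    1 gray
      3 gray
        3→4: 4 black — skip
        3→5: 5 is gray → back edge
First back edge: 3 → 5.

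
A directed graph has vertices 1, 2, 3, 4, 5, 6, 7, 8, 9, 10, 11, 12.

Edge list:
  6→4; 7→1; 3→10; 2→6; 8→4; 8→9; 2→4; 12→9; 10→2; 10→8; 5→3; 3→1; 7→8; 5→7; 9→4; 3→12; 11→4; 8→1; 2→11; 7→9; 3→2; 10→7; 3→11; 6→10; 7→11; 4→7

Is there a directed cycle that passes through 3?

No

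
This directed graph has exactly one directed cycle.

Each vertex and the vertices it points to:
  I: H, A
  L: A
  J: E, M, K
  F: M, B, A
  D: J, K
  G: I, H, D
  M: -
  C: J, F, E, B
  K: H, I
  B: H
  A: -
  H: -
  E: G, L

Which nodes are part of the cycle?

DFS with gray/black marking from E:
E gray
  G gray
    I gray
      H gray
      H black
      A gray
      A black
    I black
    G→H: H black — skip
    D gray
      J gray
        J→E: E is gray → back edge
Back edge closes the cycle E → G → D → J → E; its vertices are {D, E, G, J}.

D, E, G, J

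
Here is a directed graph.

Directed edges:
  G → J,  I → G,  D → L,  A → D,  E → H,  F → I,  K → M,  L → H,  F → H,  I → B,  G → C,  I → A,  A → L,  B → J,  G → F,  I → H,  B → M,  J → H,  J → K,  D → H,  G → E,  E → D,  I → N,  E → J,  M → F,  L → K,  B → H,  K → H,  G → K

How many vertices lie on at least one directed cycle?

A vertex is on a directed cycle iff it belongs to a strongly connected component of size ≥ 2 (or has a self-loop).
The vertices on cycles are {A, B, D, E, F, G, I, J, K, L, M} — 11 in total.

11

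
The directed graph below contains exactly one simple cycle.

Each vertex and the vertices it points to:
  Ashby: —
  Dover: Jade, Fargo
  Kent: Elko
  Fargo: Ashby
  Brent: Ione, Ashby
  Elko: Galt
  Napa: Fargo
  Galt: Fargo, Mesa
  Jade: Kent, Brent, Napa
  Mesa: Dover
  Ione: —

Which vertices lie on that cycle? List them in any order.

DFS with gray/black marking from Dover:
Dover gray
  Jade gray
    Kent gray
      Elko gray
        Galt gray
          Fargo gray
            Ashby gray
            Ashby black
          Fargo black
          Mesa gray
            Mesa→Dover: Dover is gray → back edge
Back edge closes the cycle Dover → Jade → Kent → Elko → Galt → Mesa → Dover; its vertices are {Elko, Galt, Jade, Kent, Mesa, Dover}.

Elko, Galt, Jade, Kent, Mesa, Dover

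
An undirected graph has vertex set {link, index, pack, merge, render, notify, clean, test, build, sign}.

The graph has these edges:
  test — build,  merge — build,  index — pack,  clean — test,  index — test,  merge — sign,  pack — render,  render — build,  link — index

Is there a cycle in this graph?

DFS, tracking each vertex's parent; an edge to a visited non-parent vertex closes a cycle.
Start from notify:
visit notify (parent –)
visit link (parent –)
  visit index (parent link)
    index–link: parent, skip
    visit pack (parent index)
      pack–index: parent, skip
      visit render (parent pack)
        render–pack: parent, skip
        visit build (parent render)
          visit test (parent build)
            test–index: index visited and ≠ parent → cycle
Cycle: index – pack – render – build – test – index.

Yes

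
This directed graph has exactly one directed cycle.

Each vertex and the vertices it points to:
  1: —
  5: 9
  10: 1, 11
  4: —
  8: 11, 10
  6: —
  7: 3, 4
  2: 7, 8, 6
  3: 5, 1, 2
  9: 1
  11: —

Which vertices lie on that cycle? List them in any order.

DFS with gray/black marking from 3:
3 gray
  5 gray
    9 gray
      1 gray
      1 black
    9 black
  5 black
  3→1: 1 black — skip
  2 gray
    7 gray
      7→3: 3 is gray → back edge
Back edge closes the cycle 3 → 2 → 7 → 3; its vertices are {2, 3, 7}.

2, 3, 7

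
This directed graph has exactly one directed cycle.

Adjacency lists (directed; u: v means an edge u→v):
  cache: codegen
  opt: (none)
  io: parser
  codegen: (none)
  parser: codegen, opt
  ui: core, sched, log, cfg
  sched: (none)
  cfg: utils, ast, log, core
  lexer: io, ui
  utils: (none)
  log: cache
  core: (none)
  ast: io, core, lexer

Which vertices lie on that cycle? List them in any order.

ui, ast, cfg, lexer

DFS with gray/black marking from ui:
ui gray
  core gray
  core black
  sched gray
  sched black
  log gray
    cache gray
      codegen gray
      codegen black
    cache black
  log black
  cfg gray
    utils gray
    utils black
    ast gray
      io gray
        parser gray
          parser→codegen: codegen black — skip
          opt gray
          opt black
        parser black
      io black
      ast→core: core black — skip
      lexer gray
        lexer→io: io black — skip
        lexer→ui: ui is gray → back edge
Back edge closes the cycle ui → cfg → ast → lexer → ui; its vertices are {ui, ast, cfg, lexer}.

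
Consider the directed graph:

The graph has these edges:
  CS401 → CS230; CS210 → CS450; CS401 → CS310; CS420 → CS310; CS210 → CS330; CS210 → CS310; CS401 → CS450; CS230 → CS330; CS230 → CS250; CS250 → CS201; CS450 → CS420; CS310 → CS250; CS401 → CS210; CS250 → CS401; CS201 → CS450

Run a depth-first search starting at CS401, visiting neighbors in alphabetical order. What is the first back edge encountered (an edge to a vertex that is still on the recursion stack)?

CS420->CS310

DFS from CS401 (visiting neighbors in alphabetical order); mark gray on enter, black on exit:
CS401 gray
  CS210 gray
    CS310 gray
      CS250 gray
        CS201 gray
          CS450 gray
            CS420 gray
              CS420→CS310: CS310 is gray → back edge
First back edge: CS420 → CS310.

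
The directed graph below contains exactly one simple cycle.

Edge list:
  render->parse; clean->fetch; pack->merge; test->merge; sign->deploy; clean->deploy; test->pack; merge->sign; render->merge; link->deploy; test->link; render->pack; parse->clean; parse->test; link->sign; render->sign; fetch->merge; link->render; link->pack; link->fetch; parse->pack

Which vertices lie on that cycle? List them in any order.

link, test, parse, render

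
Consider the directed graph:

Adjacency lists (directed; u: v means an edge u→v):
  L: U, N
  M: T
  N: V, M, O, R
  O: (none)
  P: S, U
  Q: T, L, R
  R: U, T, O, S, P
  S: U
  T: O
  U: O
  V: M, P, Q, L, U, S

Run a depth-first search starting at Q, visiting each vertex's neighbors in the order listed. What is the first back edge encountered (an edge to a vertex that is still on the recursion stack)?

DFS from Q (visiting each vertex's neighbors in the order listed); mark gray on enter, black on exit:
Q gray
  T gray
    O gray
    O black
  T black
  L gray
    U gray
      U→O: O black — skip
    U black
    N gray
      V gray
        M gray
          M→T: T black — skip
        M black
        P gray
          S gray
            S→U: U black — skip
          S black
          P→U: U black — skip
        P black
        V→Q: Q is gray → back edge
First back edge: V → Q.

V->Q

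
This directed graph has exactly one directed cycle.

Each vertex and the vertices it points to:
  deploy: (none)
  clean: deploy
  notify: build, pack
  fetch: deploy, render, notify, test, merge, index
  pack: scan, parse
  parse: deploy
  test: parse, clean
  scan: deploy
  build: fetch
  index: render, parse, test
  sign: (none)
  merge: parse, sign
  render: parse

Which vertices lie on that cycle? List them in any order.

build, fetch, notify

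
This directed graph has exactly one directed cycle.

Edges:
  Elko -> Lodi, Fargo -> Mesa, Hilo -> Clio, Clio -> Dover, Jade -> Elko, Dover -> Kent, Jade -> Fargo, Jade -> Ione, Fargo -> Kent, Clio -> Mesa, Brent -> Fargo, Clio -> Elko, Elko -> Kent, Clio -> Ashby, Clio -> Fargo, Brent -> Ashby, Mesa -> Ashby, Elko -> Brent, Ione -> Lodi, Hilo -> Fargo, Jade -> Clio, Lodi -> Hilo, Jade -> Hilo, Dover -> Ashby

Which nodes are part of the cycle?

Clio, Elko, Hilo, Lodi

DFS with gray/black marking from Clio:
Clio gray
  Elko gray
    Kent gray
    Kent black
    Lodi gray
      Hilo gray
        Fargo gray
          Mesa gray
            Ashby gray
            Ashby black
          Mesa black
          Fargo→Kent: Kent black — skip
        Fargo black
        Hilo→Clio: Clio is gray → back edge
Back edge closes the cycle Clio → Elko → Lodi → Hilo → Clio; its vertices are {Clio, Elko, Hilo, Lodi}.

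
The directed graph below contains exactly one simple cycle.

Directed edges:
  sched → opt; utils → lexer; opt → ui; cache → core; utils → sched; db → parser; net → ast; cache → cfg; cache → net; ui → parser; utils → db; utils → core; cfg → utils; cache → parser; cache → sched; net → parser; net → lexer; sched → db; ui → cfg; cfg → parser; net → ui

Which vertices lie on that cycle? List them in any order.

ui, cfg, opt, sched, utils

DFS with gray/black marking from cfg:
cfg gray
  parser gray
  parser black
  utils gray
    db gray
      db→parser: parser black — skip
    db black
    sched gray
      sched→db: db black — skip
      opt gray
        ui gray
          ui→parser: parser black — skip
          ui→cfg: cfg is gray → back edge
Back edge closes the cycle cfg → utils → sched → opt → ui → cfg; its vertices are {ui, cfg, opt, sched, utils}.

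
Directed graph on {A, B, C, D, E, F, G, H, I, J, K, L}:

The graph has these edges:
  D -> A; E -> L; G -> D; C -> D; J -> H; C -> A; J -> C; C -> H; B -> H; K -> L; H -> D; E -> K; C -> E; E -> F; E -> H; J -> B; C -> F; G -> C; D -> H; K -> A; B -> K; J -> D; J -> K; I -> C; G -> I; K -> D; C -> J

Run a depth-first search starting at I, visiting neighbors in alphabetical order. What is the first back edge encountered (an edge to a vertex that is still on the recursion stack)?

DFS from I (visiting neighbors in alphabetical order); mark gray on enter, black on exit:
I gray
  C gray
    A gray
    A black
    D gray
      D→A: A black — skip
      H gray
        H→D: D is gray → back edge
First back edge: H → D.

H->D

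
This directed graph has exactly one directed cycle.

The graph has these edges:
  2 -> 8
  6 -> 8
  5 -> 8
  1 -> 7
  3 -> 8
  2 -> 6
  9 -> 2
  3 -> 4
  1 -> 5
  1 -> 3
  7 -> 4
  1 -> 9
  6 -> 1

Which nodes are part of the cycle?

1, 2, 6, 9

DFS with gray/black marking from 1:
1 gray
  3 gray
    4 gray
    4 black
    8 gray
    8 black
  3 black
  5 gray
    5→8: 8 black — skip
  5 black
  9 gray
    2 gray
      6 gray
        6→1: 1 is gray → back edge
Back edge closes the cycle 1 → 9 → 2 → 6 → 1; its vertices are {1, 2, 6, 9}.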